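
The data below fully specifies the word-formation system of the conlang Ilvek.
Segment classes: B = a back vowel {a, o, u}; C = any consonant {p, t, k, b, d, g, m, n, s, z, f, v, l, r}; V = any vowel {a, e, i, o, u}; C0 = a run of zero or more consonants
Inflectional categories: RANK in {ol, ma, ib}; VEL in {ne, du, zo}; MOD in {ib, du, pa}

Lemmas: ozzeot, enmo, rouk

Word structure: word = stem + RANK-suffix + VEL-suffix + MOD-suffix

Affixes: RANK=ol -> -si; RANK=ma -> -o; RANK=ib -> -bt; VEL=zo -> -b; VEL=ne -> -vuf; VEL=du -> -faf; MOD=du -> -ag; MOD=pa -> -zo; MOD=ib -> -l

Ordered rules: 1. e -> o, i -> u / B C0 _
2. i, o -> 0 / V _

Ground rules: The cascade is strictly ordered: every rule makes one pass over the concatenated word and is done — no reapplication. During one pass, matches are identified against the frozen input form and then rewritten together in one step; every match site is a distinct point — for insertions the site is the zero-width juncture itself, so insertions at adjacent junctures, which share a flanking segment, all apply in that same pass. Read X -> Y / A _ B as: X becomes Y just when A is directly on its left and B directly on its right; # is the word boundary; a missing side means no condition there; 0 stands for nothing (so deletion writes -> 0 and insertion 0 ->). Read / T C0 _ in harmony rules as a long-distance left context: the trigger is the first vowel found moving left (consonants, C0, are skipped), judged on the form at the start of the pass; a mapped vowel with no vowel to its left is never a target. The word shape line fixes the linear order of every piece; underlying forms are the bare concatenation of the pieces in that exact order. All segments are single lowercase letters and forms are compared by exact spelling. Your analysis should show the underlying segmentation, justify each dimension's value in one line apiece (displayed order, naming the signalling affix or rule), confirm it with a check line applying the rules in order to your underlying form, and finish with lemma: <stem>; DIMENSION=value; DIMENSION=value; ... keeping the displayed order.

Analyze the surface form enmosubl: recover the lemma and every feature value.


underlying: enmo-si-b-l
RANK=ol - signalled by the affix -si
VEL=zo - signalled by the affix -b
MOD=ib - signalled by the affix -l
check: enmosibl -> enmosubl -> enmosubl
lemma: enmo; RANK=ol; VEL=zo; MOD=ib


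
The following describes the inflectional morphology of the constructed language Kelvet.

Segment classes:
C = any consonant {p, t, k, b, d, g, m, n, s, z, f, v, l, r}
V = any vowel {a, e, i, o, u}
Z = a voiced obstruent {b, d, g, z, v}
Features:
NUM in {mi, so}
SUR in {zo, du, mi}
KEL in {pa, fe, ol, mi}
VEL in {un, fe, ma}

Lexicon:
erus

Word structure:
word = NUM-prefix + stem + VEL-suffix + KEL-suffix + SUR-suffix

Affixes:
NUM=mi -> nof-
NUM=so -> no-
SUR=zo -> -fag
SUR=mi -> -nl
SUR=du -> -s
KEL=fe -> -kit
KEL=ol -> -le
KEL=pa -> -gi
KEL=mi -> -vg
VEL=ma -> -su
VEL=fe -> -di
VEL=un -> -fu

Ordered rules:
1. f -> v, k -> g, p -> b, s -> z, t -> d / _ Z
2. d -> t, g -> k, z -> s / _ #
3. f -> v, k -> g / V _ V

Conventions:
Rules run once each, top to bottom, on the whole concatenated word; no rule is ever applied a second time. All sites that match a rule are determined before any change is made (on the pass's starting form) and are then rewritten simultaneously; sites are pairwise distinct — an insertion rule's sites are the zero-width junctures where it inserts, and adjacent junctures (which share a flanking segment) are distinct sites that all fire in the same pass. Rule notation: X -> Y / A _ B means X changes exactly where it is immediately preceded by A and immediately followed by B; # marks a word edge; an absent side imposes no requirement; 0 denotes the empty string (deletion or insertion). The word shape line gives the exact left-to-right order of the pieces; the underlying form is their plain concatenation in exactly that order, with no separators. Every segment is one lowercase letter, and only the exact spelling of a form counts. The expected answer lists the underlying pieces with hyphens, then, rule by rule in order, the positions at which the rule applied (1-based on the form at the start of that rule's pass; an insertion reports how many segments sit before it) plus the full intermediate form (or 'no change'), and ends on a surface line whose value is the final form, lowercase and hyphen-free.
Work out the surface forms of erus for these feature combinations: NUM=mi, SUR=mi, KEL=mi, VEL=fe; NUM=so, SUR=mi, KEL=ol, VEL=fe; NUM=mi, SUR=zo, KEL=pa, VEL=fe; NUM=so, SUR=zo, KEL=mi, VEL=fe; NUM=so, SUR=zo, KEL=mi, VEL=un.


cell NUM=mi, SUR=mi, KEL=mi, VEL=fe:
underlying: nof-erus-di-vg-nl
1. f -> v, k -> g, p -> b, s -> z, t -> d / _ Z: fires at position(s) 7: noferuzdivgnl
2. d -> t, g -> k, z -> s / _ #: no change
3. f -> v, k -> g / V _ V: fires at position(s) 3: noveruzdivgnl
surface: noveruzdivgnl

cell NUM=so, SUR=mi, KEL=ol, VEL=fe:
underlying: no-erus-di-le-nl
1. f -> v, k -> g, p -> b, s -> z, t -> d / _ Z: fires at position(s) 6: noeruzdilenl
2. d -> t, g -> k, z -> s / _ #: no change
3. f -> v, k -> g / V _ V: no change
surface: noeruzdilenl

cell NUM=mi, SUR=zo, KEL=pa, VEL=fe:
underlying: nof-erus-di-gi-fag
1. f -> v, k -> g, p -> b, s -> z, t -> d / _ Z: fires at position(s) 7: noferuzdigifag
2. d -> t, g -> k, z -> s / _ #: fires at position(s) 14: noferuzdigifak
3. f -> v, k -> g / V _ V: fires at position(s) 3, 12: noveruzdigivak
surface: noveruzdigivak

cell NUM=so, SUR=zo, KEL=mi, VEL=fe:
underlying: no-erus-di-vg-fag
1. f -> v, k -> g, p -> b, s -> z, t -> d / _ Z: fires at position(s) 6: noeruzdivgfag
2. d -> t, g -> k, z -> s / _ #: fires at position(s) 13: noeruzdivgfak
3. f -> v, k -> g / V _ V: no change
surface: noeruzdivgfak

cell NUM=so, SUR=zo, KEL=mi, VEL=un:
underlying: no-erus-fu-vg-fag
1. f -> v, k -> g, p -> b, s -> z, t -> d / _ Z: no change
2. d -> t, g -> k, z -> s / _ #: fires at position(s) 13: noerusfuvgfak
3. f -> v, k -> g / V _ V: no change
surface: noerusfuvgfak


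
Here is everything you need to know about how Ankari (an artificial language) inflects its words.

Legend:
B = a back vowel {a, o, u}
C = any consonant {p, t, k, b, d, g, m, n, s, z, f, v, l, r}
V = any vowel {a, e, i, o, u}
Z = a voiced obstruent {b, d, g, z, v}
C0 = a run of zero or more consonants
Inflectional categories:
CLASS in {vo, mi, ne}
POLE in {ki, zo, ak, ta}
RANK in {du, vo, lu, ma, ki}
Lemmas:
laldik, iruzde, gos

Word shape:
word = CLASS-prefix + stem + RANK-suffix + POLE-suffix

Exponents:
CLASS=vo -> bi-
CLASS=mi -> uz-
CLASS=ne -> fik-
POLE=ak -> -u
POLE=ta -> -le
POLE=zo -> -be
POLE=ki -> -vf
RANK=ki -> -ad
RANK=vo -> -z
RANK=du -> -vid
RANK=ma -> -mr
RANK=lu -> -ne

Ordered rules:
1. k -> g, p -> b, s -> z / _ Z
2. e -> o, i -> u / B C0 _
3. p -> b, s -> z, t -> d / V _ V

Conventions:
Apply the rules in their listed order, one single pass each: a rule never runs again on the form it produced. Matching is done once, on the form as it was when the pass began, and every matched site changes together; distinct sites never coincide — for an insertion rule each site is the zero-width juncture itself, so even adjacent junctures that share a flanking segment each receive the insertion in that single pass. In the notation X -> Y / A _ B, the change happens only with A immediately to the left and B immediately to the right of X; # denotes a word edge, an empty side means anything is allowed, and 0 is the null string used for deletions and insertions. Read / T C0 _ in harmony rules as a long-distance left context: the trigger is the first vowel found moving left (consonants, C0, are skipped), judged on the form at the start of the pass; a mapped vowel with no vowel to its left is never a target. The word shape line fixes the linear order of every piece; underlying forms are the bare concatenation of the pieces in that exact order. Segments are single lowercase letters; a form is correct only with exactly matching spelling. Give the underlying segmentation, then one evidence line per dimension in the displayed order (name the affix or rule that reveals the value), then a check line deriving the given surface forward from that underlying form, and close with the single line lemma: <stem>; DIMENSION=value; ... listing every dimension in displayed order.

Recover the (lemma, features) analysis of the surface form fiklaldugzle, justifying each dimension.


underlying: fik-laldik-z-le
CLASS=ne - signalled by the affix fik-
POLE=ta - signalled by the affix -le
RANK=vo - signalled by the affix -z
check: fiklaldikzle -> fiklaldigzle -> fiklaldugzle -> fiklaldugzle
lemma: laldik; CLASS=ne; POLE=ta; RANK=vo


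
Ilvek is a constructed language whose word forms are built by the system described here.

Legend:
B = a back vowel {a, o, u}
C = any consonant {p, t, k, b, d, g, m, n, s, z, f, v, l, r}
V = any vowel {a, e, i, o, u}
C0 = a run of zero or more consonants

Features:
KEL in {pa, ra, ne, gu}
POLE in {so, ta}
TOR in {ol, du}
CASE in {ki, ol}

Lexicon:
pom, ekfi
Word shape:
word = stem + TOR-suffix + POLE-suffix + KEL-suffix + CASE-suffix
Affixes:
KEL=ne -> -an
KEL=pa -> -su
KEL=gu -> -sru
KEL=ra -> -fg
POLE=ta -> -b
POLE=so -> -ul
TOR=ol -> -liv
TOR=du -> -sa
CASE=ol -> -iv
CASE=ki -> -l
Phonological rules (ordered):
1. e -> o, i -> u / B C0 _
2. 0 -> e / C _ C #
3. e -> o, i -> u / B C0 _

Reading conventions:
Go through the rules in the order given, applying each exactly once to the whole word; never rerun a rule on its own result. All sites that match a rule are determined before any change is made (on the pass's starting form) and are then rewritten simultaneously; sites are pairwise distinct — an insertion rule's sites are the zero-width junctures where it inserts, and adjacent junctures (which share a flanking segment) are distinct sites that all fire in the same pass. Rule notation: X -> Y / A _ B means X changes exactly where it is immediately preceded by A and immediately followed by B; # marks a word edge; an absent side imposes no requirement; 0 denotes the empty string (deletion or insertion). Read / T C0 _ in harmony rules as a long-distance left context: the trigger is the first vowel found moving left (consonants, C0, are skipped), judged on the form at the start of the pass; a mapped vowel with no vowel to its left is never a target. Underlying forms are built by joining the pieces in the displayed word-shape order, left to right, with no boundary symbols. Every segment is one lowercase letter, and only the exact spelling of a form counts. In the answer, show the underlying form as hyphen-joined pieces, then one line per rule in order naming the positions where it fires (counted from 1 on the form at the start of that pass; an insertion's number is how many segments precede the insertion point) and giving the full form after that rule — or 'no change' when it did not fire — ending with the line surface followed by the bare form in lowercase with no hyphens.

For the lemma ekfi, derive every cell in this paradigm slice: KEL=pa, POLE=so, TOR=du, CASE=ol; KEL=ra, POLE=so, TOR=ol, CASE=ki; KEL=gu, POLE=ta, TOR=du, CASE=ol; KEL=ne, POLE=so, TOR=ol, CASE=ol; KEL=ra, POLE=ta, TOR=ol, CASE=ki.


cell KEL=pa, POLE=so, TOR=du, CASE=ol:
underlying: ekfi-sa-ul-su-iv
1. e -> o, i -> u / B C0 _: fires at position(s) 11: ekfisaulsuuv
2. 0 -> e / C _ C #: no change
3. e -> o, i -> u / B C0 _: no change
surface: ekfisaulsuuv

cell KEL=ra, POLE=so, TOR=ol, CASE=ki:
underlying: ekfi-liv-ul-fg-l
1. e -> o, i -> u / B C0 _: no change
2. 0 -> e / C _ C #: inserts after position(s) 11: ekfilivulfgel
3. e -> o, i -> u / B C0 _: fires at position(s) 12: ekfilivulfgol
surface: ekfilivulfgol

cell KEL=gu, POLE=ta, TOR=du, CASE=ol:
underlying: ekfi-sa-b-sru-iv
1. e -> o, i -> u / B C0 _: fires at position(s) 11: ekfisabsruuv
2. 0 -> e / C _ C #: no change
3. e -> o, i -> u / B C0 _: no change
surface: ekfisabsruuv

cell KEL=ne, POLE=so, TOR=ol, CASE=ol:
underlying: ekfi-liv-ul-an-iv
1. e -> o, i -> u / B C0 _: fires at position(s) 12: ekfilivulanuv
2. 0 -> e / C _ C #: no change
3. e -> o, i -> u / B C0 _: no change
surface: ekfilivulanuv

cell KEL=ra, POLE=ta, TOR=ol, CASE=ki:
underlying: ekfi-liv-b-fg-l
1. e -> o, i -> u / B C0 _: no change
2. 0 -> e / C _ C #: inserts after position(s) 10: ekfilivbfgel
3. e -> o, i -> u / B C0 _: no change
surface: ekfilivbfgel


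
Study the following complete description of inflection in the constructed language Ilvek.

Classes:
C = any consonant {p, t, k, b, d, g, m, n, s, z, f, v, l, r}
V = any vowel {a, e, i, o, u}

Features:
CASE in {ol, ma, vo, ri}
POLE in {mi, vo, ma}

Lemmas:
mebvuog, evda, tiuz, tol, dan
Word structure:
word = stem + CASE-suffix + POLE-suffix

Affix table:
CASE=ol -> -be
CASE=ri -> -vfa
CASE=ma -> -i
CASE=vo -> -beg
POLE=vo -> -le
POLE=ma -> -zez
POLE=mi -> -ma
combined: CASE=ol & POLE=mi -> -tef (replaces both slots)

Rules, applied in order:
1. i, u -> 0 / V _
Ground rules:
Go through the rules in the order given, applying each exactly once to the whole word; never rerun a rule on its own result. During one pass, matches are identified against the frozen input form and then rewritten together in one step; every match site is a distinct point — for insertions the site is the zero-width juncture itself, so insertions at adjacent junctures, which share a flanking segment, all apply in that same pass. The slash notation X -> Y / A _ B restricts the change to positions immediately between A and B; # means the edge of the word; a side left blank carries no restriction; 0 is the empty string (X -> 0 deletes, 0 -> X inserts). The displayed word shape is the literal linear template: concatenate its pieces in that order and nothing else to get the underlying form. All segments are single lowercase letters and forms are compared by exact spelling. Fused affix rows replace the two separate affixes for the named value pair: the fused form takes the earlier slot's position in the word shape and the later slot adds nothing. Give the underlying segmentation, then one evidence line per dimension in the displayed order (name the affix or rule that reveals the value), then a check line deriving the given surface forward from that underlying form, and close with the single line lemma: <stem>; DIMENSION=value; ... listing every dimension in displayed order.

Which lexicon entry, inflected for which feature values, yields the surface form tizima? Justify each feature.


underlying: tiuz-i-ma
CASE=ma - signalled by the affix -i
POLE=mi - signalled by the affix -ma
check: tiuzima -> tizima
lemma: tiuz; CASE=ma; POLE=mi


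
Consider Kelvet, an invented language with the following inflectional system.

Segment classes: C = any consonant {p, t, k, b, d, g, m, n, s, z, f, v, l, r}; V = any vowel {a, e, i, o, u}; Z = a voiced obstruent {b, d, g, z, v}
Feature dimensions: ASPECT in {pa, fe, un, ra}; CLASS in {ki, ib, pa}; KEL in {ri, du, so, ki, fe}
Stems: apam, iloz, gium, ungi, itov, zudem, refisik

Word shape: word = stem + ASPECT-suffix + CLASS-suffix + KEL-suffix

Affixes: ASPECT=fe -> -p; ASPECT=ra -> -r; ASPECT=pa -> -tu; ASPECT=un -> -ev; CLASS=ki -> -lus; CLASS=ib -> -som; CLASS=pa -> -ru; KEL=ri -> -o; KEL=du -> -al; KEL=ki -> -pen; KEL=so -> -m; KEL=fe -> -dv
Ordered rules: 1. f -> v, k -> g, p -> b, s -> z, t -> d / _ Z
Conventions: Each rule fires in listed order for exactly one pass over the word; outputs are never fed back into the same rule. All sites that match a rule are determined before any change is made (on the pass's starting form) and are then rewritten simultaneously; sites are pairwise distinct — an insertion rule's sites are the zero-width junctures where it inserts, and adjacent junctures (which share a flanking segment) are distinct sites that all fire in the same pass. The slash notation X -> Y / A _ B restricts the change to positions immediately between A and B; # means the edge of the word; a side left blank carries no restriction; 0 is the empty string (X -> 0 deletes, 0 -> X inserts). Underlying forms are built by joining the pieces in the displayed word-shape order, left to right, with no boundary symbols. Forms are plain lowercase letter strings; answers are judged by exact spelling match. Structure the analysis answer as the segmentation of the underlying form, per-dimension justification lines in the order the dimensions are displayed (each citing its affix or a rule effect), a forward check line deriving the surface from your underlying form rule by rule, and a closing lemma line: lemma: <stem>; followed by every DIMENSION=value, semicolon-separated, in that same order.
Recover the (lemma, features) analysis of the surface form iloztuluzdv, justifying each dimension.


underlying: iloz-tu-lus-dv
ASPECT=pa - signalled by the affix -tu
CLASS=ki - signalled by the affix -lus
KEL=fe - signalled by the affix -dv
check: iloztulusdv -> iloztuluzdv
lemma: iloz; ASPECT=pa; CLASS=ki; KEL=fe


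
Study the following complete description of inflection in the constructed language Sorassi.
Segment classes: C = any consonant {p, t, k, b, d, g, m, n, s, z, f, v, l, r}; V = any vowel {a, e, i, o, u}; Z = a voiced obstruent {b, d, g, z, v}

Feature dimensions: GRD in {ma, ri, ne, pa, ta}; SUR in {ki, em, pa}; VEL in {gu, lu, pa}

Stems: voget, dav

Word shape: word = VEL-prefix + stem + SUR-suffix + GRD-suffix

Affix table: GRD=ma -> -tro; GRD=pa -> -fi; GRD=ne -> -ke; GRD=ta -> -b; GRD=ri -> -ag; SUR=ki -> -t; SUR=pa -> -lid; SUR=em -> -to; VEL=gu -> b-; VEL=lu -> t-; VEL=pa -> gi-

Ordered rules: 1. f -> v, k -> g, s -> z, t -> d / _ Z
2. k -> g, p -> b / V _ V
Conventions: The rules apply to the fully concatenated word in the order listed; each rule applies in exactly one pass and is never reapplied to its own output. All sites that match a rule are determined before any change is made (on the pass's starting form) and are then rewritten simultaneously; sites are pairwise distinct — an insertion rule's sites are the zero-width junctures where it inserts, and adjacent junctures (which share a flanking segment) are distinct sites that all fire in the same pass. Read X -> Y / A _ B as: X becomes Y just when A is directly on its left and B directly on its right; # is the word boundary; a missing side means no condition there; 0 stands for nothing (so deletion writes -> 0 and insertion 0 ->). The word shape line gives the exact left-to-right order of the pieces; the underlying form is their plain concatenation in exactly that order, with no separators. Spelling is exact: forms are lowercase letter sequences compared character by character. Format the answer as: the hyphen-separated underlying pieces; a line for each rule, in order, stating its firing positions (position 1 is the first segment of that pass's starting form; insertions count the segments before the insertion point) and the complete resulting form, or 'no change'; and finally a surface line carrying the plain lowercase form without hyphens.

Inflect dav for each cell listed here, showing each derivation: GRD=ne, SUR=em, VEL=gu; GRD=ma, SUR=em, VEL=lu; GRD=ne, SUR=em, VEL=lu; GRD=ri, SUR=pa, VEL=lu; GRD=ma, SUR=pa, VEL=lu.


cell GRD=ne, SUR=em, VEL=gu:
underlying: b-dav-to-ke
1. f -> v, k -> g, s -> z, t -> d / _ Z: no change
2. k -> g, p -> b / V _ V: fires at position(s) 7: bdavtoge
surface: bdavtoge

cell GRD=ma, SUR=em, VEL=lu:
underlying: t-dav-to-tro
1. f -> v, k -> g, s -> z, t -> d / _ Z: fires at position(s) 1: ddavtotro
2. k -> g, p -> b / V _ V: no change
surface: ddavtotro

cell GRD=ne, SUR=em, VEL=lu:
underlying: t-dav-to-ke
1. f -> v, k -> g, s -> z, t -> d / _ Z: fires at position(s) 1: ddavtoke
2. k -> g, p -> b / V _ V: fires at position(s) 7: ddavtoge
surface: ddavtoge

cell GRD=ri, SUR=pa, VEL=lu:
underlying: t-dav-lid-ag
1. f -> v, k -> g, s -> z, t -> d / _ Z: fires at position(s) 1: ddavlidag
2. k -> g, p -> b / V _ V: no change
surface: ddavlidag

cell GRD=ma, SUR=pa, VEL=lu:
underlying: t-dav-lid-tro
1. f -> v, k -> g, s -> z, t -> d / _ Z: fires at position(s) 1: ddavlidtro
2. k -> g, p -> b / V _ V: no change
surface: ddavlidtro


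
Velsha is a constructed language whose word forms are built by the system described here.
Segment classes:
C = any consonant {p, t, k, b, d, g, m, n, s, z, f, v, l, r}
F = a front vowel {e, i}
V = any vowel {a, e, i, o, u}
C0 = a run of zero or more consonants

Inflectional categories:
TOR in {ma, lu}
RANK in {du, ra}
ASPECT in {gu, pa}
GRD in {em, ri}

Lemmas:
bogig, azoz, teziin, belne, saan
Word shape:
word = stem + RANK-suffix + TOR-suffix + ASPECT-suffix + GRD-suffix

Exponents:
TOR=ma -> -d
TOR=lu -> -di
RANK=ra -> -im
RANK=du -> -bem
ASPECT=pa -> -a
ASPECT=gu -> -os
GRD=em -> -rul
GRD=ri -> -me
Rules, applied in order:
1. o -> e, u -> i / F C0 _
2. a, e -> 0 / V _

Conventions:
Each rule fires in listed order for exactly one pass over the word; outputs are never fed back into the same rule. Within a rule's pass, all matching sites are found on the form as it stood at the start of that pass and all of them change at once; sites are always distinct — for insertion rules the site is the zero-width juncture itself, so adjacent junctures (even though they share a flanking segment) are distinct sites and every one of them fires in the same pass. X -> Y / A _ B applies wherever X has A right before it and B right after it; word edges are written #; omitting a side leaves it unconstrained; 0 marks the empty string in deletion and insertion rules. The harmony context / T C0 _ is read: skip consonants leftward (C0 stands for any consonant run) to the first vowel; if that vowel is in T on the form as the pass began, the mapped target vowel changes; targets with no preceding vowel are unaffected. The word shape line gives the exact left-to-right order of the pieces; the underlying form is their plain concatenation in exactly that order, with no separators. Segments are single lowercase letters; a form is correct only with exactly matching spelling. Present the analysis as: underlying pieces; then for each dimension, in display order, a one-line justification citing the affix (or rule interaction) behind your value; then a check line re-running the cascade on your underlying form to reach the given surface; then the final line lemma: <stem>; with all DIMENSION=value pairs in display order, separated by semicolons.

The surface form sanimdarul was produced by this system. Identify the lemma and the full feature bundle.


underlying: saan-im-d-a-rul
TOR=ma - signalled by the affix -d
RANK=ra - signalled by the affix -im
ASPECT=pa - signalled by the affix -a
GRD=em - signalled by the affix -rul
check: saanimdarul -> saanimdarul -> sanimdarul
lemma: saan; TOR=ma; RANK=ra; ASPECT=pa; GRD=em


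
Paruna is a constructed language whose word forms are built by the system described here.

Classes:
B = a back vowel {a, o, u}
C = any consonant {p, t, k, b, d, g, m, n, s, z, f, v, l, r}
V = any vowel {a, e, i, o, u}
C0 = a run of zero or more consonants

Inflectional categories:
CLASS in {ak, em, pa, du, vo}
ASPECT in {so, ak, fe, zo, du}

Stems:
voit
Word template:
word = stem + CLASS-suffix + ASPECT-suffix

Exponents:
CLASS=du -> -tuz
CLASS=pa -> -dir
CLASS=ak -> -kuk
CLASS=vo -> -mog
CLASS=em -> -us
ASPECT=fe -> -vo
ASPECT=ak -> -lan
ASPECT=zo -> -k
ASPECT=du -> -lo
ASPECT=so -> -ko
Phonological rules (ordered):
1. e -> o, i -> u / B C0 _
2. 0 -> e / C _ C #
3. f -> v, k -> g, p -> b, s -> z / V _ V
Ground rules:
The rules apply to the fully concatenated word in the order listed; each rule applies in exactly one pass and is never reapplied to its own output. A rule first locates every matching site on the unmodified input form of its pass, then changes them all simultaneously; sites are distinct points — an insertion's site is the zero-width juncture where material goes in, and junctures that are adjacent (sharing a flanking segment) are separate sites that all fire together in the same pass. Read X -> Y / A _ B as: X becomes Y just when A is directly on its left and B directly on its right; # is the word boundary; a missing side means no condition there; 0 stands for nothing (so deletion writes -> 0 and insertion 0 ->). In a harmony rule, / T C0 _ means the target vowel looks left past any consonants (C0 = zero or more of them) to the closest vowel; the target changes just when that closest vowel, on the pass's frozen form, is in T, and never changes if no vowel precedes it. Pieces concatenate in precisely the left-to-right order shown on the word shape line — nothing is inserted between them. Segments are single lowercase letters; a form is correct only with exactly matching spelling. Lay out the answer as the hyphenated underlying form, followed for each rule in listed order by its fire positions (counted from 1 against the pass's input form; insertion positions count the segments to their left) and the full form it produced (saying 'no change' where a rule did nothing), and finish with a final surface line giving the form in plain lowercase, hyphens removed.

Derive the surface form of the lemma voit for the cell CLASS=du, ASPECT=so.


underlying: voit-tuz-ko
1. e -> o, i -> u / B C0 _: fires at position(s) 3: vouttuzko
2. 0 -> e / C _ C #: no change
3. f -> v, k -> g, p -> b, s -> z / V _ V: no change
surface: vouttuzko


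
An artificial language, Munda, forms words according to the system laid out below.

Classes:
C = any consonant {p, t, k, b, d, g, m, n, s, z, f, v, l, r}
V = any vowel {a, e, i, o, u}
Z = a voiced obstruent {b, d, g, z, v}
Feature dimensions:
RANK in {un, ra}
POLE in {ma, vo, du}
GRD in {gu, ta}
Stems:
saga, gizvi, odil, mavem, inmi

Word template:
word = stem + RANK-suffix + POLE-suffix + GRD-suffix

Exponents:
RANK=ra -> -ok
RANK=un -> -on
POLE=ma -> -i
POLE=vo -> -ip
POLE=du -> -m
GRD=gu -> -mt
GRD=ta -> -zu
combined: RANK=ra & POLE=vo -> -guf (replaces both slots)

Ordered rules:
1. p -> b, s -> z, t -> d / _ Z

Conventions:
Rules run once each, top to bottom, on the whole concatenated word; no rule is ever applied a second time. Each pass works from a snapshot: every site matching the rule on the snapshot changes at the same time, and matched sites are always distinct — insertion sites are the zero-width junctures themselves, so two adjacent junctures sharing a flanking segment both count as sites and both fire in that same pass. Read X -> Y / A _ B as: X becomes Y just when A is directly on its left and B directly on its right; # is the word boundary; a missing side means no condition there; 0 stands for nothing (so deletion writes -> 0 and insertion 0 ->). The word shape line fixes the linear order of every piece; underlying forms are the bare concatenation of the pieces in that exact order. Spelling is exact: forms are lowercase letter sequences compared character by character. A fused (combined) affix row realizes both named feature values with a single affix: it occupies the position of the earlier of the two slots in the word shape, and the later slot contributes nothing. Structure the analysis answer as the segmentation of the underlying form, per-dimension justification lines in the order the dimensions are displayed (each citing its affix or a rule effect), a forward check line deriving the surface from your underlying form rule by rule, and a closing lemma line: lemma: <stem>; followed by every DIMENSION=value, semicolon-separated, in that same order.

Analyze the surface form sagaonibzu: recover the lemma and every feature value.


underlying: saga-on-ip-zu
RANK=un - signalled by the affix -on
POLE=vo - signalled by the affix -ip
GRD=ta - signalled by the affix -zu
check: sagaonipzu -> sagaonibzu
lemma: saga; RANK=un; POLE=vo; GRD=ta


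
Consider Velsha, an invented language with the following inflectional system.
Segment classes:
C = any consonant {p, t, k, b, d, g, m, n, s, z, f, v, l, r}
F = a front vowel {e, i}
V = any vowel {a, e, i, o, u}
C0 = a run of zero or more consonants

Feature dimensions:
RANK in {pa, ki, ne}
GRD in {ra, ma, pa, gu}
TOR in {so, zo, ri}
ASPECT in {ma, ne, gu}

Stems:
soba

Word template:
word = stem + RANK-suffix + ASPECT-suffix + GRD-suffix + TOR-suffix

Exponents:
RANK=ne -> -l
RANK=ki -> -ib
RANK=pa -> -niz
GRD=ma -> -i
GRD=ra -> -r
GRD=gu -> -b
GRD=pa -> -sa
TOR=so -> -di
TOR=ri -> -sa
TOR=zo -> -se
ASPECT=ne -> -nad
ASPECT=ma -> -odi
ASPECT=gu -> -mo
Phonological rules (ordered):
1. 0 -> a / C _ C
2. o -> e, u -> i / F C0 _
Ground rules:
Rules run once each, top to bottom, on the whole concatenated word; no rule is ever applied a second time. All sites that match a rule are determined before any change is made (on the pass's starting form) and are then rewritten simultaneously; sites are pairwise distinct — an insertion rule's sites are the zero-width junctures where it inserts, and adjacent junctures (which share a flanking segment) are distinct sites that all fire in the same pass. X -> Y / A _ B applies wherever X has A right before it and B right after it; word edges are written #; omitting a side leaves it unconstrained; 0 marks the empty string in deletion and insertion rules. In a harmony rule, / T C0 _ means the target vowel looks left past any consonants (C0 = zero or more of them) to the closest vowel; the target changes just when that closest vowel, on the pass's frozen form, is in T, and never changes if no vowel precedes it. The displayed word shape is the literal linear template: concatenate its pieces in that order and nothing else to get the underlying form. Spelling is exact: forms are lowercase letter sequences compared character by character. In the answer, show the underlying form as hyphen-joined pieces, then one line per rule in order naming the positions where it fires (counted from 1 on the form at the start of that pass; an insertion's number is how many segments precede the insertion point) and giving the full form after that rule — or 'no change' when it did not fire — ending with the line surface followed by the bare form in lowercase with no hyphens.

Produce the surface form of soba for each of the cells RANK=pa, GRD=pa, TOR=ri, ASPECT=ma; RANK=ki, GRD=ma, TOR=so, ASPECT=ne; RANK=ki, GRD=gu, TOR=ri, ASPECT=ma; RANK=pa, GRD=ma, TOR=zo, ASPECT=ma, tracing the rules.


cell RANK=pa, GRD=pa, TOR=ri, ASPECT=ma:
underlying: soba-niz-odi-sa-sa
1. 0 -> a / C _ C: no change
2. o -> e, u -> i / F C0 _: fires at position(s) 8: sobanizedisasa
surface: sobanizedisasa

cell RANK=ki, GRD=ma, TOR=so, ASPECT=ne:
underlying: soba-ib-nad-i-di
1. 0 -> a / C _ C: inserts after position(s) 6: sobaibanadidi
2. o -> e, u -> i / F C0 _: no change
surface: sobaibanadidi

cell RANK=ki, GRD=gu, TOR=ri, ASPECT=ma:
underlying: soba-ib-odi-b-sa
1. 0 -> a / C _ C: inserts after position(s) 10: sobaibodibasa
2. o -> e, u -> i / F C0 _: fires at position(s) 7: sobaibedibasa
surface: sobaibedibasa

cell RANK=pa, GRD=ma, TOR=zo, ASPECT=ma:
underlying: soba-niz-odi-i-se
1. 0 -> a / C _ C: no change
2. o -> e, u -> i / F C0 _: fires at position(s) 8: sobanizediise
surface: sobanizediise


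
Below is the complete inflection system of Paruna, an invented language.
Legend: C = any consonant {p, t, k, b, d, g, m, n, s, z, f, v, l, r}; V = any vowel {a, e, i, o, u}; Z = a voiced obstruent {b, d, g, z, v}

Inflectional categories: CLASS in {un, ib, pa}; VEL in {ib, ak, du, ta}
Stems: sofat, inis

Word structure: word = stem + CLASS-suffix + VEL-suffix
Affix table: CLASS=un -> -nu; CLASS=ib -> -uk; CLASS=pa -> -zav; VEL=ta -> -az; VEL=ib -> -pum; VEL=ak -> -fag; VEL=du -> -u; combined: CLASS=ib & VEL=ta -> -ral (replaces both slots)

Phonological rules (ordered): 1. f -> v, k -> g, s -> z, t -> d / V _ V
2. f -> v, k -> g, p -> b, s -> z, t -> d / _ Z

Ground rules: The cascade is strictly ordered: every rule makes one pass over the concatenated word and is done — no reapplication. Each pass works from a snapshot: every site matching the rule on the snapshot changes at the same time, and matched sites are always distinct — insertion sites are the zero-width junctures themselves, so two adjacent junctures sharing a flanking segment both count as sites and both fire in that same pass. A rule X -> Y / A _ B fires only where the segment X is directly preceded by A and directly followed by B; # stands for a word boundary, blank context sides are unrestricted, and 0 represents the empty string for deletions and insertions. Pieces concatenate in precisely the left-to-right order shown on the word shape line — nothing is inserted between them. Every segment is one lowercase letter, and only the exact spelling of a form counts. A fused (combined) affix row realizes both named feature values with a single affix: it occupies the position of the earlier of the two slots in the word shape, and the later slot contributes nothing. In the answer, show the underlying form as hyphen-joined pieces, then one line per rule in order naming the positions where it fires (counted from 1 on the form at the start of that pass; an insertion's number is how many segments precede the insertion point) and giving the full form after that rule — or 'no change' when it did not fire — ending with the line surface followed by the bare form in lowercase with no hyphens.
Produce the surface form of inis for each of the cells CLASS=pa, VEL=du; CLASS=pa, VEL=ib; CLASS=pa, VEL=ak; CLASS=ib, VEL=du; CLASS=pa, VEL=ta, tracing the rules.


cell CLASS=pa, VEL=du:
underlying: inis-zav-u
1. f -> v, k -> g, s -> z, t -> d / V _ V: no change
2. f -> v, k -> g, p -> b, s -> z, t -> d / _ Z: fires at position(s) 4: inizzavu
surface: inizzavu

cell CLASS=pa, VEL=ib:
underlying: inis-zav-pum
1. f -> v, k -> g, s -> z, t -> d / V _ V: no change
2. f -> v, k -> g, p -> b, s -> z, t -> d / _ Z: fires at position(s) 4: inizzavpum
surface: inizzavpum

cell CLASS=pa, VEL=ak:
underlying: inis-zav-fag
1. f -> v, k -> g, s -> z, t -> d / V _ V: no change
2. f -> v, k -> g, p -> b, s -> z, t -> d / _ Z: fires at position(s) 4: inizzavfag
surface: inizzavfag

cell CLASS=ib, VEL=du:
underlying: inis-uk-u
1. f -> v, k -> g, s -> z, t -> d / V _ V: fires at position(s) 4, 6: inizugu
2. f -> v, k -> g, p -> b, s -> z, t -> d / _ Z: no change
surface: inizugu

cell CLASS=pa, VEL=ta:
underlying: inis-zav-az
1. f -> v, k -> g, s -> z, t -> d / V _ V: no change
2. f -> v, k -> g, p -> b, s -> z, t -> d / _ Z: fires at position(s) 4: inizzavaz
surface: inizzavaz


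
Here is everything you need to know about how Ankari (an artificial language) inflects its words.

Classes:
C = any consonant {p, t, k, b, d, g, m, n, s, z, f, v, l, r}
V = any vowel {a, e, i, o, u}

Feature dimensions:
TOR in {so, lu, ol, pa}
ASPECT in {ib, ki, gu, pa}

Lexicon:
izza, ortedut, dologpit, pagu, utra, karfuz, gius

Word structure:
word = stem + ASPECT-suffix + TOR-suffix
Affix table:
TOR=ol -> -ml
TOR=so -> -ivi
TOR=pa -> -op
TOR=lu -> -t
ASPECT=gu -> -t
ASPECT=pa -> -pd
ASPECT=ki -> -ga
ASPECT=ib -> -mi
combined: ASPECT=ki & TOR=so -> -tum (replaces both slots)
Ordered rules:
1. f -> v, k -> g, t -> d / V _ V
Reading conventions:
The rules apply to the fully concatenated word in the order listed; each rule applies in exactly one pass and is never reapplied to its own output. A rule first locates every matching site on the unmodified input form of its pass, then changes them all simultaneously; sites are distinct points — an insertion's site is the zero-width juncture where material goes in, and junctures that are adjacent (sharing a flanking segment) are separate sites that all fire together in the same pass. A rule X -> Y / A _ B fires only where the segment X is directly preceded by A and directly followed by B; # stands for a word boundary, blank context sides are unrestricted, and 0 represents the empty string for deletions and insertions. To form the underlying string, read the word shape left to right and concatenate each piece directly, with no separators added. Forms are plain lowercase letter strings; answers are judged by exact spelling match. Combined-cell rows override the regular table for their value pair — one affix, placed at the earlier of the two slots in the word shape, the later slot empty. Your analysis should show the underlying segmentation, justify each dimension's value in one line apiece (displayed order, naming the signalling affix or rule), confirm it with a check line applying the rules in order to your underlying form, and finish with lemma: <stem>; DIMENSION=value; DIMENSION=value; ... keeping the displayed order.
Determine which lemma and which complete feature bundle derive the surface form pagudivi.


underlying: pagu-t-ivi
TOR=so - signalled by the affix -ivi
ASPECT=gu - signalled by the affix -t
check: pagutivi -> pagudivi
lemma: pagu; TOR=so; ASPECT=gu


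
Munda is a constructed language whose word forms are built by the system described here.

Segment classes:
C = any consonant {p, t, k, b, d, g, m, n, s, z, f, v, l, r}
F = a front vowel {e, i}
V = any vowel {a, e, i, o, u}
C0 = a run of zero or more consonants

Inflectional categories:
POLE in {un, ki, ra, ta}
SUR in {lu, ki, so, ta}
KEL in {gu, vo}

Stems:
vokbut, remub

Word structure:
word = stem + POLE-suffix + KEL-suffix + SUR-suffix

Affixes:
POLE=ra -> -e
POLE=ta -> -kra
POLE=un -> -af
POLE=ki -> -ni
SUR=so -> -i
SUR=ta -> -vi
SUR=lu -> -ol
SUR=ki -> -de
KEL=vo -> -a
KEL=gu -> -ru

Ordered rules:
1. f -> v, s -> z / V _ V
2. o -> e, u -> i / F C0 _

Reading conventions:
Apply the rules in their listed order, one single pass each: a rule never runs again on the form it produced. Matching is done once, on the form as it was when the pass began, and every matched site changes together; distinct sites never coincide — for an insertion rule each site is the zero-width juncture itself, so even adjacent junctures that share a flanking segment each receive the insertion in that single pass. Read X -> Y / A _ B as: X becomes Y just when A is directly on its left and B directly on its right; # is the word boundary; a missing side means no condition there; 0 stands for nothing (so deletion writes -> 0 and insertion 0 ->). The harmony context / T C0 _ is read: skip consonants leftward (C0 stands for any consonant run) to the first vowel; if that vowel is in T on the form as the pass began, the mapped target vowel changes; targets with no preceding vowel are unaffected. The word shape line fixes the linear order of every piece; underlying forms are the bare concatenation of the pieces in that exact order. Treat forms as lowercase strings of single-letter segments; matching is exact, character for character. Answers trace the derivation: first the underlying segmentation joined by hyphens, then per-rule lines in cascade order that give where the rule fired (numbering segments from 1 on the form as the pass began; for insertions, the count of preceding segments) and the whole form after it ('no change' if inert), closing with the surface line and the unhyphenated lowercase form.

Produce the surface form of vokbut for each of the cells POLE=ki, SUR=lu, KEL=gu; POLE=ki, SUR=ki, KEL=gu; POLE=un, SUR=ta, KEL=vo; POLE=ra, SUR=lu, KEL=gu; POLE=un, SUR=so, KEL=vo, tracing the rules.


cell POLE=ki, SUR=lu, KEL=gu:
underlying: vokbut-ni-ru-ol
1. f -> v, s -> z / V _ V: no change
2. o -> e, u -> i / F C0 _: fires at position(s) 10: vokbutniriol
surface: vokbutniriol

cell POLE=ki, SUR=ki, KEL=gu:
underlying: vokbut-ni-ru-de
1. f -> v, s -> z / V _ V: no change
2. o -> e, u -> i / F C0 _: fires at position(s) 10: vokbutniride
surface: vokbutniride

cell POLE=un, SUR=ta, KEL=vo:
underlying: vokbut-af-a-vi
1. f -> v, s -> z / V _ V: fires at position(s) 8: vokbutavavi
2. o -> e, u -> i / F C0 _: no change
surface: vokbutavavi

cell POLE=ra, SUR=lu, KEL=gu:
underlying: vokbut-e-ru-ol
1. f -> v, s -> z / V _ V: no change
2. o -> e, u -> i / F C0 _: fires at position(s) 9: vokbuteriol
surface: vokbuteriol

cell POLE=un, SUR=so, KEL=vo:
underlying: vokbut-af-a-i
1. f -> v, s -> z / V _ V: fires at position(s) 8: vokbutavai
2. o -> e, u -> i / F C0 _: no change
surface: vokbutavai


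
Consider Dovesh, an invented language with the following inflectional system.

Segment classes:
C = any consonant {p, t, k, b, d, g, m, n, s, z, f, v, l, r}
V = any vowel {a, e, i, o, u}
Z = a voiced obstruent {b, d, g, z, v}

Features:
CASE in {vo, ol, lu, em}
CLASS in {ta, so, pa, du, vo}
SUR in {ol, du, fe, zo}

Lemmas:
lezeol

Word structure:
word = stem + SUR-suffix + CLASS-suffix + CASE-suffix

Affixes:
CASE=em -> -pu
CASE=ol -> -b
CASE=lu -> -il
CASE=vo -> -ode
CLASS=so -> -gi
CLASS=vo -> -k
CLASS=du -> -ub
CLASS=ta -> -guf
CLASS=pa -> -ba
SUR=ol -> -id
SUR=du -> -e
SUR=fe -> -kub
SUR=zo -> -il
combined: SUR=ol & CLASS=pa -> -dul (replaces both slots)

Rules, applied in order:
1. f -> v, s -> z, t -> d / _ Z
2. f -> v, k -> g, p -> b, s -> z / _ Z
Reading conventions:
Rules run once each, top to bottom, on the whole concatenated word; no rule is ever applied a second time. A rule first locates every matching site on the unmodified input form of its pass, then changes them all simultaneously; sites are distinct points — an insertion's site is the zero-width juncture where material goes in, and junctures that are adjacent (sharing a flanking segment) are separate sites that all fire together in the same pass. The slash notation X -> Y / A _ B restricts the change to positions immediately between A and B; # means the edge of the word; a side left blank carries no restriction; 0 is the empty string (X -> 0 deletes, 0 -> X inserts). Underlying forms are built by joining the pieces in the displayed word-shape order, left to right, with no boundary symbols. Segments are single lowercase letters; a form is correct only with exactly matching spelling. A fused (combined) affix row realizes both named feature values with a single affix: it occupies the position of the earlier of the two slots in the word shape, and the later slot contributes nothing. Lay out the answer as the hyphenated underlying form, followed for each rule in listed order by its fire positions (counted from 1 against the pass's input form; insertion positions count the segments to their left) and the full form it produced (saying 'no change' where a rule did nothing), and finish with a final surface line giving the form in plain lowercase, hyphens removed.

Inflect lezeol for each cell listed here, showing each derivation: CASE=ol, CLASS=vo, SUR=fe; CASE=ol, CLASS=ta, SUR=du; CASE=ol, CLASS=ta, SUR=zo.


cell CASE=ol, CLASS=vo, SUR=fe:
underlying: lezeol-kub-k-b
1. f -> v, s -> z, t -> d / _ Z: no change
2. f -> v, k -> g, p -> b, s -> z / _ Z: fires at position(s) 10: lezeolkubgb
surface: lezeolkubgb

cell CASE=ol, CLASS=ta, SUR=du:
underlying: lezeol-e-guf-b
1. f -> v, s -> z, t -> d / _ Z: fires at position(s) 10: lezeoleguvb
2. f -> v, k -> g, p -> b, s -> z / _ Z: no change
surface: lezeoleguvb

cell CASE=ol, CLASS=ta, SUR=zo:
underlying: lezeol-il-guf-b
1. f -> v, s -> z, t -> d / _ Z: fires at position(s) 11: lezeolilguvb
2. f -> v, k -> g, p -> b, s -> z / _ Z: no change
surface: lezeolilguvb
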